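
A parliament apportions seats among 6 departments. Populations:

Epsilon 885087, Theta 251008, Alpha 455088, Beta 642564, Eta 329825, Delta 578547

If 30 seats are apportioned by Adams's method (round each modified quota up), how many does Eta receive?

3

Standard divisor 3142119/30 ≈ 104737.3; standard quotas: Epsilon 8.451, Theta 2.397, Alpha 4.345, Beta 6.135, Eta 3.149, Delta 5.524.
Rounding up gives 9, 3, 5, 7, 4, 6 = 34 seats, so the divisor must be adjusted.
With modified divisor 114700: modified quotas Epsilon 7.717, Theta 2.188, Alpha 3.968, Beta 5.602, Eta 2.876, Delta 5.044.
Rounding up: Epsilon 8, Theta 3, Alpha 4, Beta 6, Eta 3, Delta 6 (total 30).
Eta receives 3.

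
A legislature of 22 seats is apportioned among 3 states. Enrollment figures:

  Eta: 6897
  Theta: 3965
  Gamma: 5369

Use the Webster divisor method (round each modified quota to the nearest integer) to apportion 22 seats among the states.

Eta 10, Theta 5, Gamma 7

Standard divisor 16231/22 ≈ 737.773; standard quotas: Eta 9.348, Theta 5.374, Gamma 7.277.
Rounding to the nearest integer gives 9, 5, 7 = 21 seats, so the divisor must be adjusted.
With modified divisor 724.47: modified quotas Eta 9.520, Theta 5.473, Gamma 7.411.
Rounding to the nearest integer: Eta 10, Theta 5, Gamma 7 (total 22).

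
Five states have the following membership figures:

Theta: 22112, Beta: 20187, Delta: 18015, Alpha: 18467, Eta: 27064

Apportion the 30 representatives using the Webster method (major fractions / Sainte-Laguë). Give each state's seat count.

Standard divisor 105845/30 ≈ 3528.167; standard quotas: Theta 6.267, Beta 5.722, Delta 5.106, Alpha 5.234, Eta 7.671.
Rounding to the nearest integer gives Theta 6, Beta 6, Delta 5, Alpha 5, Eta 8 — total 30, matching the house size, so no adjustment is needed.

Theta 6; Beta 6; Delta 5; Alpha 5; Eta 8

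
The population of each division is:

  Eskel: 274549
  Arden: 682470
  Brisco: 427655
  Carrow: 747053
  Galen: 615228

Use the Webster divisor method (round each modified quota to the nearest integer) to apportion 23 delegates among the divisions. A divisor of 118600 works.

With modified divisor 118600: modified quotas Eskel 2.315, Arden 5.754, Brisco 3.606, Carrow 6.299, Galen 5.187.
Rounding to the nearest integer: Eskel 2, Arden 6, Brisco 4, Carrow 6, Galen 5 (total 23).

Eskel 2, Arden 6, Brisco 4, Carrow 6, Galen 5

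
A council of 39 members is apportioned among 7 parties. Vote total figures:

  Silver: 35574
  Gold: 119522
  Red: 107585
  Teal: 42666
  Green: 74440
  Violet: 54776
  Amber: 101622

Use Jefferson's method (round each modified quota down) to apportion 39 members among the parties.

Standard divisor 536185/39 ≈ 13748.333; standard quotas: Silver 2.588, Gold 8.694, Red 7.825, Teal 3.103, Green 5.414, Violet 3.984, Amber 7.392.
Rounding down gives 2, 8, 7, 3, 5, 3, 7 = 35 seats, so the divisor must be adjusted.
With modified divisor 12600: modified quotas Silver 2.823, Gold 9.486, Red 8.538, Teal 3.386, Green 5.908, Violet 4.347, Amber 8.065.
Rounding down: Silver 2, Gold 9, Red 8, Teal 3, Green 5, Violet 4, Amber 8 (total 39).

Silver 2, Gold 9, Red 8, Teal 3, Green 5, Violet 4, Amber 8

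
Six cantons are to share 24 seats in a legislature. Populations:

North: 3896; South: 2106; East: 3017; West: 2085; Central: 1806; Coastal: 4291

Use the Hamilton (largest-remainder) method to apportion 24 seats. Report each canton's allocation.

North: 5, South: 3, East: 4, West: 3, Central: 3, Coastal: 6

Total 17201; standard divisor 17201/24 ≈ 716.708.
Standard quotas: North 5.436, South 2.938, East 4.210, West 2.909, Central 2.520, Coastal 5.987.
Lower quotas: North 5, South 2, East 4, West 2, Central 2, Coastal 5 (sum 20, leaving 4 seats).
Remainders in descending order: Coastal 0.987, South 0.938, West 0.909, Central 0.520, North 0.436, East 0.210.
Largest remainders: Coastal, South, West, Central receive the extra seats.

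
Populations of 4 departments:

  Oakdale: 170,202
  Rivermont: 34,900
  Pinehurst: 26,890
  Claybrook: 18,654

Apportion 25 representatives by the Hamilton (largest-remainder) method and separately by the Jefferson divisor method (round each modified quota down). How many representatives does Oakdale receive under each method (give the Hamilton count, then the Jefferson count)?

17 and 18

Hamilton: Oakdale 17, Rivermont 3, Pinehurst 3, Claybrook 2.
Jefferson: Oakdale 18, Rivermont 3, Pinehurst 2, Claybrook 2.
Oakdale gets 17 under Hamilton and 18 under Jefferson.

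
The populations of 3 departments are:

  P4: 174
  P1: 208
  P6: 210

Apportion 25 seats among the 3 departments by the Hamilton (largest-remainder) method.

Total 592; standard divisor 592/25 ≈ 23.68.
Standard quotas: P4 7.348, P1 8.784, P6 8.868.
Lower quotas: P4 7, P1 8, P6 8 (sum 23, leaving 2 seats).
Remainders in descending order: P6 0.868, P1 0.784, P4 0.348.
The surplus seats go to P6, P1.

P4=7, P1=9, P6=9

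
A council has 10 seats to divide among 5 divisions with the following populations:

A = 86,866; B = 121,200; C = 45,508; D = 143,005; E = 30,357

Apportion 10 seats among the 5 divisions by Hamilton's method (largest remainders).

A: 2; B: 3; C: 1; D: 3; E: 1

The standard divisor is 426936/10 ≈ 42693.6.
Standard quotas: A 2.0346, B 2.8388, C 1.0659, D 3.3496, E 0.7110.
Lower quotas: A 2, B 2, C 1, D 3, E 0 (sum 8, leaving 2 seats).
Remainders in descending order: B 0.8388, E 0.7110, D 0.3496, C 0.0659, A 0.0346.
Largest remainders: B, E receive the extra seats.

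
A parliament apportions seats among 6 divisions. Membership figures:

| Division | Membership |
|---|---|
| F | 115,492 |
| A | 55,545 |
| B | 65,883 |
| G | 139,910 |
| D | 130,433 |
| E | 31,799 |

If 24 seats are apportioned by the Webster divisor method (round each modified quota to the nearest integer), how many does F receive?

Standard divisor 539062/24 ≈ 22460.917; standard quotas: F 5.142, A 2.473, B 2.933, G 6.229, D 5.807, E 1.416.
Rounding to the nearest integer gives 5, 2, 3, 6, 6, 1 = 23 seats, so the divisor must be adjusted.
With modified divisor 21900: modified quotas F 5.274, A 2.536, B 3.008, G 6.389, D 5.956, E 1.452.
Rounding to the nearest integer: F 5, A 3, B 3, G 6, D 6, E 1 (total 24).
F receives 5.

5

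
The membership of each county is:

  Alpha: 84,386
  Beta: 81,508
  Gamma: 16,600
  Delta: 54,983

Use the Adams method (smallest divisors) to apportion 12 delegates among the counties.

Alpha: 4; Beta: 4; Gamma: 1; Delta: 3

Standard divisor 237477/12 ≈ 19789.75; standard quotas: Alpha 4.264, Beta 4.119, Gamma 0.839, Delta 2.778.
Rounding up gives 5, 5, 1, 3 = 14 seats, so the divisor must be adjusted.
With modified divisor 24100: modified quotas Alpha 3.501, Beta 3.382, Gamma 0.689, Delta 2.281.
Rounding up: Alpha 4, Beta 4, Gamma 1, Delta 3 (total 12).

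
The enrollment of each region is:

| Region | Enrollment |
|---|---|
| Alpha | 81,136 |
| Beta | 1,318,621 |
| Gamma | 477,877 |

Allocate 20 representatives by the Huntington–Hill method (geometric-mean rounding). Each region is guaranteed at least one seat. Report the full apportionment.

With divisor 94368: modified quotas Alpha 0.860, Beta 13.973, Gamma 5.064.
Geometric-mean thresholds: Alpha (min 1), Beta √(13·14)=13.491, Gamma √(5·6)=5.477.
Each quota rounded against its threshold gives Alpha 1, Beta 14, Gamma 5 (total 20).

Alpha 1; Beta 14; Gamma 5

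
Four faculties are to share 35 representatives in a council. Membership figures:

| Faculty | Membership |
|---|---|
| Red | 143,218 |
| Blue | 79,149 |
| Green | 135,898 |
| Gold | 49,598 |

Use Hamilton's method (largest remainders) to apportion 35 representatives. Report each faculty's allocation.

Standard divisor: 407863 ÷ 35 ≈ 11653.229.
Standard quotas: Red 12.2900, Blue 6.7920, Green 11.6618, Gold 4.2562.
Lower quotas: Red 12, Blue 6, Green 11, Gold 4 (sum 33, leaving 2 seats).
Remainders in descending order: Blue 0.7920, Green 0.6618, Red 0.2900, Gold 0.2562.
The surplus seats go to Blue, Green.

Red=12, Blue=7, Green=12, Gold=4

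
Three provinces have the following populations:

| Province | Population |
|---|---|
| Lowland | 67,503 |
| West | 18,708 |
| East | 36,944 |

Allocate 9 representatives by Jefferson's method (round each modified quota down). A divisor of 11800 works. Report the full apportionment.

Lowland: 5, West: 1, East: 3

With modified divisor 11800: modified quotas Lowland 5.721, West 1.585, East 3.131.
Rounding down: Lowland 5, West 1, East 3 (total 9).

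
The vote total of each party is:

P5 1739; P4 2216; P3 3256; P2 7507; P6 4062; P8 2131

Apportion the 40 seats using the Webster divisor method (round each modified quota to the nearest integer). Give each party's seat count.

P5 3, P4 4, P3 6, P2 15, P6 8, P8 4

Standard divisor 20911/40 ≈ 522.775; standard quotas: P5 3.326, P4 4.239, P3 6.228, P2 14.360, P6 7.770, P8 4.076.
Rounding to the nearest integer gives 3, 4, 6, 14, 8, 4 = 39 seats, so the divisor must be adjusted.
With modified divisor 510: modified quotas P5 3.410, P4 4.345, P3 6.384, P2 14.720, P6 7.965, P8 4.178.
Rounding to the nearest integer: P5 3, P4 4, P3 6, P2 15, P6 8, P8 4 (total 40).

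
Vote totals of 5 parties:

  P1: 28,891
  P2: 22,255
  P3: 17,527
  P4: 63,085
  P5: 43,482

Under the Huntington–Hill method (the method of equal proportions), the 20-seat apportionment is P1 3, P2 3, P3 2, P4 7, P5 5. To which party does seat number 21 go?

Priority for the next seat is population ÷ (√(s·(s+1))).
Priorities: P1 8340.113, P2 6424.465, P3 7155.368, P4 8430.088, P5 7938.691.
Highest priority: P4.

P4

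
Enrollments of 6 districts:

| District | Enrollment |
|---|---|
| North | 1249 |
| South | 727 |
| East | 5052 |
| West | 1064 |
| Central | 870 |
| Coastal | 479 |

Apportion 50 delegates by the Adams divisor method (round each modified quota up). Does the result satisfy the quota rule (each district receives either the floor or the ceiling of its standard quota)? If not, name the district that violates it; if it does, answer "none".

East

Standard quotas: North 6.615, South 3.850, East 26.756, West 5.635, Central 4.608, Coastal 2.537.
Adams allocation: North 7, South 4, East 25, West 6, Central 5, Coastal 3.
East has quota 26.756 (lower 26, upper 27) but receives 25 — outside the quota interval.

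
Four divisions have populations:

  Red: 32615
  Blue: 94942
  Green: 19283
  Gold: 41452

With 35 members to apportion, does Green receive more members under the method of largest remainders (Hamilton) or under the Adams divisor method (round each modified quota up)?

Hamilton: Red 6, Blue 18, Green 3, Gold 8.
Adams: Red 6, Blue 17, Green 4, Gold 8.
Green gets 3 under Hamilton and 4 under Adams.

Adams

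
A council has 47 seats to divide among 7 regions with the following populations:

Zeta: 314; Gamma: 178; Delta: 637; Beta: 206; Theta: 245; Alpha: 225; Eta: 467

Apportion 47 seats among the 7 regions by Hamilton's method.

Zeta 6, Gamma 4, Delta 13, Beta 4, Theta 5, Alpha 5, Eta 10

Standard divisor: 2272 ÷ 47 ≈ 48.34.
Standard quotas: Zeta 6.496, Gamma 3.682, Delta 13.177, Beta 4.261, Theta 5.068, Alpha 4.654, Eta 9.661.
Lower quotas: Zeta 6, Gamma 3, Delta 13, Beta 4, Theta 5, Alpha 4, Eta 9 (sum 44, leaving 3 seats).
Remainders in descending order: Gamma 0.682, Eta 0.661, Alpha 0.654, Zeta 0.496, Beta 0.261, Delta 0.177, Theta 0.068.
The surplus seats go to Gamma, Eta, Alpha.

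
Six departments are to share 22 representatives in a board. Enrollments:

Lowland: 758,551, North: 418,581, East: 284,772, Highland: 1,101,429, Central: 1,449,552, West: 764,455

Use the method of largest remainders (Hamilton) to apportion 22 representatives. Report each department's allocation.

Standard divisor: 4777340 ÷ 22 ≈ 217151.818.
Standard quotas: Lowland 3.4932, North 1.9276, East 1.3114, Highland 5.0722, Central 6.6753, West 3.5204.
Lower quotas: Lowland 3, North 1, East 1, Highland 5, Central 6, West 3 (sum 19, leaving 3 seats).
Remainders in descending order: North 0.9276, Central 0.6753, West 0.5204, Lowland 0.4932, East 0.3114, Highland 0.0722.
The surplus seats go to North, Central, West.

Lowland: 3, North: 2, East: 1, Highland: 5, Central: 7, West: 4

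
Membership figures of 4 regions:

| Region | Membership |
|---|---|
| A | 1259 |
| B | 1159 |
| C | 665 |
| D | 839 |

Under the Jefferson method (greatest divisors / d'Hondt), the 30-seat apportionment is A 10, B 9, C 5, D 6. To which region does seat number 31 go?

Priority for the next seat is population ÷ (current seats + 1).
Priorities: A 114.455, B 115.900, C 110.833, D 119.857.
Highest priority: D.

D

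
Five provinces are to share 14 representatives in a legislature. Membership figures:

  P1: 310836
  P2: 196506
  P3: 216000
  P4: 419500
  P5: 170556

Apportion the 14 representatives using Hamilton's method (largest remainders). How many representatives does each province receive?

P1 3, P2 2, P3 2, P4 5, P5 2

Standard divisor: 1313398 ÷ 14 ≈ 93814.143.
Standard quotas: P1 3.3133, P2 2.0946, P3 2.3024, P4 4.4716, P5 1.8180.
Lower quotas: P1 3, P2 2, P3 2, P4 4, P5 1 (sum 12, leaving 2 seats).
Remainders in descending order: P5 0.8180, P4 0.4716, P1 0.3133, P3 0.3024, P2 0.0946.
The surplus seats go to P5, P4.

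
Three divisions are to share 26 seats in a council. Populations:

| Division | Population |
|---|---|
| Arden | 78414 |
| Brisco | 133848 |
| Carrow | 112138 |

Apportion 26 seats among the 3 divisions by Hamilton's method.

Arden=6; Brisco=11; Carrow=9

Standard divisor: 324400 ÷ 26 ≈ 12476.923.
Standard quotas: Arden 6.2847, Brisco 10.7276, Carrow 8.9876.
Lower quotas: Arden 6, Brisco 10, Carrow 8 (sum 24, leaving 2 seats).
Remainders in descending order: Carrow 0.9876, Brisco 0.7276, Arden 0.2847.
The surplus seats go to Carrow, Brisco.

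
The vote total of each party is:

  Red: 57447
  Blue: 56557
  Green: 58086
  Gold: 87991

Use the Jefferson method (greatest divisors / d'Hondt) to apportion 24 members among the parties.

Red 5; Blue 5; Green 5; Gold 9

Standard divisor 260081/24 ≈ 10836.708; standard quotas: Red 5.301, Blue 5.219, Green 5.360, Gold 8.120.
Rounding down gives 5, 5, 5, 8 = 23 seats, so the divisor must be adjusted.
With modified divisor 9730: modified quotas Red 5.904, Blue 5.813, Green 5.970, Gold 9.043.
Rounding down: Red 5, Blue 5, Green 5, Gold 9 (total 24).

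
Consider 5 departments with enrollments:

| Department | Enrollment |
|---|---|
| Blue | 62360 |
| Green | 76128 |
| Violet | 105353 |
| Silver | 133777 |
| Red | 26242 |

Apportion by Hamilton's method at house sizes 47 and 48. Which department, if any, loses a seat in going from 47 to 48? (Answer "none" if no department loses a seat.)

none

At 47 seats: Blue 7, Green 9, Violet 12, Silver 16, Red 3.
At 48 seats: Blue 7, Green 9, Violet 13, Silver 16, Red 3.
No department's allocation decreased.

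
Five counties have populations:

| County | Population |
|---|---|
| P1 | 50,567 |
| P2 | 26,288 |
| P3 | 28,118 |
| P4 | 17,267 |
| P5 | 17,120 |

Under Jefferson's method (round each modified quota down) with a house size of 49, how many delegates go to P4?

6

Standard divisor 139360/49 ≈ 2844.082; standard quotas: P1 17.780, P2 9.243, P3 9.886, P4 6.071, P5 6.020.
Rounding down gives 17, 9, 9, 6, 6 = 47 seats, so the divisor must be adjusted.
With modified divisor 2700: modified quotas P1 18.729, P2 9.736, P3 10.414, P4 6.395, P5 6.341.
Rounding down: P1 18, P2 9, P3 10, P4 6, P5 6 (total 49).
P4 receives 6.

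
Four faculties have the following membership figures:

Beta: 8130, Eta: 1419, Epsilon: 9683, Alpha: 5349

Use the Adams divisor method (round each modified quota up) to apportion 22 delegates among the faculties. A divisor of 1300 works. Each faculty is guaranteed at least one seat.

With modified divisor 1300: modified quotas Beta 6.254, Eta 1.092, Epsilon 7.448, Alpha 4.115.
Rounding up: Beta 7, Eta 2, Epsilon 8, Alpha 5 (total 22).

Beta 7, Eta 2, Epsilon 8, Alpha 5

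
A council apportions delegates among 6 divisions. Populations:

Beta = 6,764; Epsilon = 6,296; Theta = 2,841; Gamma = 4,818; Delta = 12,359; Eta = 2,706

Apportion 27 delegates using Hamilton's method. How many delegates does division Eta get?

2

Standard divisor: 35784 ÷ 27 ≈ 1325.333.
Standard quotas: Beta 5.1036, Epsilon 4.7505, Theta 2.1436, Gamma 3.6353, Delta 9.3252, Eta 2.0418.
Lower quotas: Beta 5, Epsilon 4, Theta 2, Gamma 3, Delta 9, Eta 2 (sum 25, leaving 2 seats).
Remainders in descending order: Epsilon 0.7505, Gamma 0.6353, Delta 0.3252, Theta 0.1436, Beta 0.1036, Eta 0.0418.
The surplus seats go to Epsilon, Gamma.
Eta receives 2.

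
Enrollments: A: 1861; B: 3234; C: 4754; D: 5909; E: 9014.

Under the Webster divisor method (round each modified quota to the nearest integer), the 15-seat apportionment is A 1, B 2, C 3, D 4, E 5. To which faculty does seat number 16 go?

E

Priority for the next seat is population ÷ (current seats + 0.5).
Priorities: A 1240.667, B 1293.600, C 1358.286, D 1313.111, E 1638.909.
Highest priority: E.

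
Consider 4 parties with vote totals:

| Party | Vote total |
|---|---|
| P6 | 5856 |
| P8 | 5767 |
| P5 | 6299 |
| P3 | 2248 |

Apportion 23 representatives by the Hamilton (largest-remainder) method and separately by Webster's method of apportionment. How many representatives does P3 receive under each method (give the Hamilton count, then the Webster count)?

2 and 3

Hamilton: P6 7, P8 7, P5 7, P3 2.
Webster: P6 7, P8 6, P5 7, P3 3.
P3 gets 2 under Hamilton and 3 under Webster.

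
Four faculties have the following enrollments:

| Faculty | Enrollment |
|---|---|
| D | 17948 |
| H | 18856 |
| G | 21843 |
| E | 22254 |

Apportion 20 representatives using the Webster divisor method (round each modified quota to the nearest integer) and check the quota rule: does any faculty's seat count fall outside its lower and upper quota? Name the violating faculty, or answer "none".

none

Standard quotas: D 4.437, H 4.661, G 5.400, E 5.502.
Webster allocation: D 4, H 5, G 5, E 6.
Every allocation lies between the lower and upper quota.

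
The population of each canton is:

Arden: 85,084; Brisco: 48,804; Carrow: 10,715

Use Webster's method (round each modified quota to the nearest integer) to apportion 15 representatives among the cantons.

Standard divisor 144603/15 ≈ 9640.2; standard quotas: Arden 8.826, Brisco 5.063, Carrow 1.111.
Rounding to the nearest integer gives Arden 9, Brisco 5, Carrow 1 — total 15, matching the house size, so no adjustment is needed.

Arden 9, Brisco 5, Carrow 1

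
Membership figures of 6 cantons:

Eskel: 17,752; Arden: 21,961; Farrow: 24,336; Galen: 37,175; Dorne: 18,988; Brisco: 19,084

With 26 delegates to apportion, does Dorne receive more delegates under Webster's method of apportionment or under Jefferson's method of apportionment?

Webster: Eskel 3, Arden 4, Farrow 4, Galen 7, Dorne 4, Brisco 4.
Jefferson: Eskel 3, Arden 4, Farrow 5, Galen 7, Dorne 3, Brisco 4.
Dorne gets 4 under Webster and 3 under Jefferson.

Webster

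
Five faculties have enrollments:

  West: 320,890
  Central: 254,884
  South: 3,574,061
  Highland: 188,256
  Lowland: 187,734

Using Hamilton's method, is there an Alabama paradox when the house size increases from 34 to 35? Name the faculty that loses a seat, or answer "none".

Highland

At 34 seats: West 2, Central 2, South 27, Highland 2, Lowland 1.
At 35 seats: West 3, Central 2, South 28, Highland 1, Lowland 1.
Highland drops from 2 to 1.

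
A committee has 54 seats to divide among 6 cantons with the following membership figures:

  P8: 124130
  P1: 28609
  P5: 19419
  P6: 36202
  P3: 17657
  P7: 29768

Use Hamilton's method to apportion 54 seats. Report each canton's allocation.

The standard divisor is 255785/54 ≈ 4736.759.
Standard quotas: P8 26.2057, P1 6.0398, P5 4.0996, P6 7.6428, P3 3.7277, P7 6.2845.
Lower quotas: P8 26, P1 6, P5 4, P6 7, P3 3, P7 6 (sum 52, leaving 2 seats).
Remainders in descending order: P3 0.7277, P6 0.6428, P7 0.2845, P8 0.2057, P5 0.0996, P1 0.0398.
The surplus seats go to P3, P6.

P8: 26, P1: 6, P5: 4, P6: 8, P3: 4, P7: 6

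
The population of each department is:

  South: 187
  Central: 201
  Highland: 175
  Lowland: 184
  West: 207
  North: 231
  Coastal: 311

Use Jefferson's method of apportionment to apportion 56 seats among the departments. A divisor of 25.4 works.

With modified divisor 25.4: modified quotas South 7.362, Central 7.913, Highland 6.890, Lowland 7.244, West 8.150, North 9.094, Coastal 12.244.
Rounding down: South 7, Central 7, Highland 6, Lowland 7, West 8, North 9, Coastal 12 (total 56).

South 7; Central 7; Highland 6; Lowland 7; West 8; North 9; Coastal 12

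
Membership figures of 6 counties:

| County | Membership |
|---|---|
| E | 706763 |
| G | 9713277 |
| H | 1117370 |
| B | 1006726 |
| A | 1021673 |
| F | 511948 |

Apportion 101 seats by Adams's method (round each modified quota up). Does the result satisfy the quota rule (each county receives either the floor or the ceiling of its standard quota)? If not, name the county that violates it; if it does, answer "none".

Standard quotas: E 5.071, G 69.687, H 8.017, B 7.223, A 7.330, F 3.673.
Adams allocation: E 5, G 68, H 8, B 8, A 8, F 4.
G has quota 69.687 (lower 69, upper 70) but receives 68 — outside the quota interval.

G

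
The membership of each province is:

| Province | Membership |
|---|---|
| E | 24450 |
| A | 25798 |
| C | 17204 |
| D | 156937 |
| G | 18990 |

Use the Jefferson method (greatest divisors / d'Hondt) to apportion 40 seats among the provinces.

E=4; A=4; C=2; D=27; G=3

Standard divisor 243379/40 ≈ 6084.475; standard quotas: E 4.018, A 4.240, C 2.828, D 25.793, G 3.121.
Rounding down gives 4, 4, 2, 25, 3 = 38 seats, so the divisor must be adjusted.
With modified divisor 5800: modified quotas E 4.216, A 4.448, C 2.966, D 27.058, G 3.274.
Rounding down: E 4, A 4, C 2, D 27, G 3 (total 40).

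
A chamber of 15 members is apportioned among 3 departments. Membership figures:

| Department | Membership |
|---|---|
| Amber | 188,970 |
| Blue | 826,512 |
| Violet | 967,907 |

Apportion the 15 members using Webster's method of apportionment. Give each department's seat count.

Amber 1, Blue 6, Violet 8

Standard divisor 1983389/15 ≈ 132225.933; standard quotas: Amber 1.429, Blue 6.251, Violet 7.320.
Rounding to the nearest integer gives 1, 6, 7 = 14 seats, so the divisor must be adjusted.
With modified divisor 128100: modified quotas Amber 1.475, Blue 6.452, Violet 7.556.
Rounding to the nearest integer: Amber 1, Blue 6, Violet 8 (total 15).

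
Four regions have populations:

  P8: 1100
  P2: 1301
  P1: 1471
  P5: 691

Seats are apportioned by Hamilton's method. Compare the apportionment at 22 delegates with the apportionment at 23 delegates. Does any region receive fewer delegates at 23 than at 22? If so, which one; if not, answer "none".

At 22 seats: P8 5, P2 6, P1 7, P5 4.
At 23 seats: P8 6, P2 7, P1 7, P5 3.
P5 drops from 4 to 3.

P5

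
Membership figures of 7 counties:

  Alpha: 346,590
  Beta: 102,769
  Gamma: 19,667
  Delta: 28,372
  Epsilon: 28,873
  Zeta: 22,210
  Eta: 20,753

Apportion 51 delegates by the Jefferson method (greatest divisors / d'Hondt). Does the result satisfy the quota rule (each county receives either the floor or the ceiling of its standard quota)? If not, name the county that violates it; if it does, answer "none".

Alpha

Standard quotas: Alpha 31.052, Beta 9.207, Gamma 1.762, Delta 2.542, Epsilon 2.587, Zeta 1.990, Eta 1.859.
Jefferson allocation: Alpha 33, Beta 9, Gamma 1, Delta 2, Epsilon 2, Zeta 2, Eta 2.
Alpha has quota 31.052 (lower 31, upper 32) but receives 33 — outside the quota interval.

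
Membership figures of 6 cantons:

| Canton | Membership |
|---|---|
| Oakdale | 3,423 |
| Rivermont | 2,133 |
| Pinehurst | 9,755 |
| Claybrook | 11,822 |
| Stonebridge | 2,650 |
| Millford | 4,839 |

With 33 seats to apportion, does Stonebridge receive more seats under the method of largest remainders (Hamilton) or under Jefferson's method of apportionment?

Hamilton

Hamilton: Oakdale 3, Rivermont 2, Pinehurst 9, Claybrook 11, Stonebridge 3, Millford 5.
Jefferson: Oakdale 3, Rivermont 2, Pinehurst 10, Claybrook 12, Stonebridge 2, Millford 4.
Stonebridge gets 3 under Hamilton and 2 under Jefferson.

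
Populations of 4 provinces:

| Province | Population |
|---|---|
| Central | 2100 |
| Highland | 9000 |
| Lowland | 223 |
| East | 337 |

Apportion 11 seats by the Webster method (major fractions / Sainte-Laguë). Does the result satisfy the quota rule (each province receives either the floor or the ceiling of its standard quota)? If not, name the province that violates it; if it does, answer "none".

Standard quotas: Central 1.981, Highland 8.491, Lowland 0.210, East 0.318.
Webster allocation: Central 2, Highland 9, Lowland 0, East 0.
Every allocation lies between the lower and upper quota.

none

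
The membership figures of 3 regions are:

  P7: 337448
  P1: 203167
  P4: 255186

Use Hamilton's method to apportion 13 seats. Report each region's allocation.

Total 795801; standard divisor 795801/13 ≈ 61215.462.
Standard quotas: P7 5.5125, P1 3.3189, P4 4.1687.
Lower quotas: P7 5, P1 3, P4 4 (sum 12, leaving 1 seat).
Remainders in descending order: P7 0.5125, P1 0.3189, P4 0.1687.
The surplus seat goes to P7.

P7=6, P1=3, P4=4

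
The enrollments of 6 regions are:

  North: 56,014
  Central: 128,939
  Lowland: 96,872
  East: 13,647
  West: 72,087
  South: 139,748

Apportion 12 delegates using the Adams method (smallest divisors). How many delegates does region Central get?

3

Standard divisor 507307/12 ≈ 42275.583; standard quotas: North 1.325, Central 3.050, Lowland 2.291, East 0.323, West 1.705, South 3.306.
Rounding up gives 2, 4, 3, 1, 2, 4 = 16 seats, so the divisor must be adjusted.
With modified divisor 60200: modified quotas North 0.930, Central 2.142, Lowland 1.609, East 0.227, West 1.197, South 2.321.
Rounding up: North 1, Central 3, Lowland 2, East 1, West 2, South 3 (total 12).
Central receives 3.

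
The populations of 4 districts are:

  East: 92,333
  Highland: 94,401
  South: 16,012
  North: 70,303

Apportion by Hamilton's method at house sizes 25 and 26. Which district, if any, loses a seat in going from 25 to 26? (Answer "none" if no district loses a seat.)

South

At 25 seats: East 8, Highland 9, South 2, North 6.
At 26 seats: East 9, Highland 9, South 1, North 7.
South drops from 2 to 1.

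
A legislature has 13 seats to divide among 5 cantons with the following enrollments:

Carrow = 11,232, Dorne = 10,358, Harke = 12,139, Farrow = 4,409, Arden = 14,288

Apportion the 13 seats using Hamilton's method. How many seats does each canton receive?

Standard divisor: 52426 ÷ 13 ≈ 4032.769.
Standard quotas: Carrow 2.7852, Dorne 2.5685, Harke 3.0101, Farrow 1.0933, Arden 3.5430.
Lower quotas: Carrow 2, Dorne 2, Harke 3, Farrow 1, Arden 3 (sum 11, leaving 2 seats).
Remainders in descending order: Carrow 0.7852, Dorne 0.5685, Arden 0.5430, Farrow 0.0933, Harke 0.0101.
The surplus seats go to Carrow, Dorne.

Carrow: 3, Dorne: 3, Harke: 3, Farrow: 1, Arden: 3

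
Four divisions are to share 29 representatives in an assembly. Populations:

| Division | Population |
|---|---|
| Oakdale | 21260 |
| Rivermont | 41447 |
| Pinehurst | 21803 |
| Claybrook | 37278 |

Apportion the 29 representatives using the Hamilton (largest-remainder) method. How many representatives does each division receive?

Standard divisor: 121788 ÷ 29 ≈ 4199.586.
Standard quotas: Oakdale 5.0624, Rivermont 9.8693, Pinehurst 5.1917, Claybrook 8.8766.
Lower quotas: Oakdale 5, Rivermont 9, Pinehurst 5, Claybrook 8 (sum 27, leaving 2 seats).
Remainders in descending order: Claybrook 0.8766, Rivermont 0.8693, Pinehurst 0.1917, Oakdale 0.0624.
Largest remainders: Claybrook, Rivermont receive the extra seats.

Oakdale: 5, Rivermont: 10, Pinehurst: 5, Claybrook: 9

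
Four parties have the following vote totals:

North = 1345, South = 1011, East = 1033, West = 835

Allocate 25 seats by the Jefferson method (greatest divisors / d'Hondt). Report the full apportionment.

North=8, South=6, East=6, West=5

Standard divisor 4224/25 ≈ 168.96; standard quotas: North 7.960, South 5.984, East 6.114, West 4.942.
Rounding down gives 7, 5, 6, 4 = 22 seats, so the divisor must be adjusted.
With modified divisor 160: modified quotas North 8.406, South 6.319, East 6.456, West 5.219.
Rounding down: North 8, South 6, East 6, West 5 (total 25).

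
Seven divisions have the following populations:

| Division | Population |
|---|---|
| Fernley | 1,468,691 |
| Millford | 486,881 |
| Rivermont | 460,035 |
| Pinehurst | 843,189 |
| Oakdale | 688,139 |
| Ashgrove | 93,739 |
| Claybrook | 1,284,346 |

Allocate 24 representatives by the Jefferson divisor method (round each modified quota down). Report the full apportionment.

Fernley: 7; Millford: 2; Rivermont: 2; Pinehurst: 4; Oakdale: 3; Ashgrove: 0; Claybrook: 6

Standard divisor 5325020/24 ≈ 221875.833; standard quotas: Fernley 6.619, Millford 2.194, Rivermont 2.073, Pinehurst 3.800, Oakdale 3.101, Ashgrove 0.422, Claybrook 5.789.
Rounding down gives 6, 2, 2, 3, 3, 0, 5 = 21 seats, so the divisor must be adjusted.
With modified divisor 196700: modified quotas Fernley 7.467, Millford 2.475, Rivermont 2.339, Pinehurst 4.287, Oakdale 3.498, Ashgrove 0.477, Claybrook 6.529.
Rounding down: Fernley 7, Millford 2, Rivermont 2, Pinehurst 4, Oakdale 3, Ashgrove 0, Claybrook 6 (total 24).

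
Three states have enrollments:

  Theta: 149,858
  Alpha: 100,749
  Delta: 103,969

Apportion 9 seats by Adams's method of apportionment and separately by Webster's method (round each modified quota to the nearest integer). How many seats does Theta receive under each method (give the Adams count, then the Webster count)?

3 and 4

Adams: Theta 3, Alpha 3, Delta 3.
Webster: Theta 4, Alpha 2, Delta 3.
Theta gets 3 under Adams and 4 under Webster.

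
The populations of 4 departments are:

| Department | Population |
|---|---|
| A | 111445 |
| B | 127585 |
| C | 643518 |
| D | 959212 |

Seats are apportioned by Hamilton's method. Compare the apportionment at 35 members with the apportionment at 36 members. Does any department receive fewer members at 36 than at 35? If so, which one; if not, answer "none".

At 35 seats: A 2, B 3, C 12, D 18.
At 36 seats: A 2, B 2, C 13, D 19.
B drops from 3 to 2.

B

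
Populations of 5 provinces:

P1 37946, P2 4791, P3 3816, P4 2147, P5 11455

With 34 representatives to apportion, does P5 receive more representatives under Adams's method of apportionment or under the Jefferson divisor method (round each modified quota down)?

Adams: P1 20, P2 3, P3 2, P4 2, P5 7.
Jefferson: P1 23, P2 2, P3 2, P4 1, P5 6.
P5 gets 7 under Adams and 6 under Jefferson.

Adams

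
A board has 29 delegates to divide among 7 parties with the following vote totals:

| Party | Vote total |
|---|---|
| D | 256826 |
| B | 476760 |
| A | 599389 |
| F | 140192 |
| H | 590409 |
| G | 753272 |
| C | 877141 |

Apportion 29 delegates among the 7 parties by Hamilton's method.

Standard divisor: 3693989 ÷ 29 ≈ 127378.931.
Standard quotas: D 2.0162, B 3.7428, A 4.7056, F 1.1006, H 4.6351, G 5.9136, C 6.8861.
Lower quotas: D 2, B 3, A 4, F 1, H 4, G 5, C 6 (sum 25, leaving 4 seats).
Remainders in descending order: G 0.9136, C 0.8861, B 0.7428, A 0.7056, H 0.6351, F 0.1006, D 0.0162.
The surplus seats go to G, C, B, A.

D 2, B 4, A 5, F 1, H 4, G 6, C 7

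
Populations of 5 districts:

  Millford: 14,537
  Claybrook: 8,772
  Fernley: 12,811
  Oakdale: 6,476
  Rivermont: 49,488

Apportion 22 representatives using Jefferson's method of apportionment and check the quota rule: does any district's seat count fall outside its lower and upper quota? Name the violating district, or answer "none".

Rivermont

Standard quotas: Millford 3.473, Claybrook 2.096, Fernley 3.061, Oakdale 1.547, Rivermont 11.823.
Jefferson allocation: Millford 3, Claybrook 2, Fernley 3, Oakdale 1, Rivermont 13.
Rivermont has quota 11.823 (lower 11, upper 12) but receives 13 — outside the quota interval.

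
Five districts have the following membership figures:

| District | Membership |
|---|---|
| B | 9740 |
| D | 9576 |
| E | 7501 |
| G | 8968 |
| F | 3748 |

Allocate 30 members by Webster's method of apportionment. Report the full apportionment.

Standard divisor 39533/30 ≈ 1317.767; standard quotas: B 7.391, D 7.267, E 5.692, G 6.805, F 2.844.
Rounding to the nearest integer gives B 7, D 7, E 6, G 7, F 3 — total 30, matching the house size, so no adjustment is needed.

B 7, D 7, E 6, G 7, F 3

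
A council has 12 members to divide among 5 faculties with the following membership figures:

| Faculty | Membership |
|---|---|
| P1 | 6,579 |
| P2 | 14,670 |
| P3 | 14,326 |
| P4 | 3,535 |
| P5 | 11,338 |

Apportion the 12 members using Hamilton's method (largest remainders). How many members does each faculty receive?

Total 50448; standard divisor 50448/12 = 4204.
Standard quotas: P1 1.5649, P2 3.4895, P3 3.4077, P4 0.8409, P5 2.6970.
Lower quotas: P1 1, P2 3, P3 3, P4 0, P5 2 (sum 9, leaving 3 seats).
Remainders in descending order: P4 0.8409, P5 0.6970, P1 0.5649, P2 0.4895, P3 0.4077.
Largest remainders: P4, P5, P1 receive the extra seats.

P1=2; P2=3; P3=3; P4=1; P5=3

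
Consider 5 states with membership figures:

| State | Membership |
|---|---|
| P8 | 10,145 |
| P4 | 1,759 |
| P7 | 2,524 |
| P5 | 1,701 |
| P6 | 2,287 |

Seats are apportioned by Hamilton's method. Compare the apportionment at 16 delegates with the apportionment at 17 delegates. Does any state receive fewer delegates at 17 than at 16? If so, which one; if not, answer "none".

none

At 16 seats: P8 9, P4 2, P7 2, P5 1, P6 2.
At 17 seats: P8 9, P4 2, P7 2, P5 2, P6 2.
No state's allocation decreased.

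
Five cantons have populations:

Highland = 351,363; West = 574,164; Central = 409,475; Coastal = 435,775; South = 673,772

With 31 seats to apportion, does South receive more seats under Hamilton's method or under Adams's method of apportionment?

Hamilton: Highland 4, West 7, Central 5, Coastal 6, South 9.
Adams: Highland 5, West 7, Central 5, Coastal 6, South 8.
South gets 9 under Hamilton and 8 under Adams.

Hamilton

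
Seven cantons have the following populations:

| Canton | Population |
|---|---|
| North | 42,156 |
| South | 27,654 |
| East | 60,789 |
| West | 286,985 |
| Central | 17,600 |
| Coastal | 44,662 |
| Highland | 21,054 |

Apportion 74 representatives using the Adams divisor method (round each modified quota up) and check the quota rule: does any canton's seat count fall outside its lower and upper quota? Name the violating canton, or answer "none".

Standard quotas: North 6.228, South 4.085, East 8.981, West 42.397, Central 2.600, Coastal 6.598, Highland 3.110.
Adams allocation: North 7, South 4, East 9, West 41, Central 3, Coastal 7, Highland 3.
West has quota 42.397 (lower 42, upper 43) but receives 41 — outside the quota interval.

West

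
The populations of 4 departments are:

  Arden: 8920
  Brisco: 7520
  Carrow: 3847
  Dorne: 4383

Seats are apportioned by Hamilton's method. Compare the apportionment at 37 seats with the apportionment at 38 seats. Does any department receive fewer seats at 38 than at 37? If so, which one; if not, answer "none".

none

At 37 seats: Arden 13, Brisco 11, Carrow 6, Dorne 7.
At 38 seats: Arden 14, Brisco 11, Carrow 6, Dorne 7.
No department's allocation decreased.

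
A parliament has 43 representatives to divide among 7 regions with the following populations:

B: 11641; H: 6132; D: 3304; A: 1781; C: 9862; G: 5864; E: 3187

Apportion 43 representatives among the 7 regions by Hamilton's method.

B: 12, H: 6, D: 4, A: 2, C: 10, G: 6, E: 3

The standard divisor is 41771/43 ≈ 971.419.
Standard quotas: B 11.9835, H 6.3124, D 3.4012, A 1.8334, C 10.1522, G 6.0365, E 3.2808.
Lower quotas: B 11, H 6, D 3, A 1, C 10, G 6, E 3 (sum 40, leaving 3 seats).
Remainders in descending order: B 0.9835, A 0.8334, D 0.4012, H 0.3124, E 0.2808, C 0.1522, G 0.0365.
Largest remainders: B, A, D receive the extra seats.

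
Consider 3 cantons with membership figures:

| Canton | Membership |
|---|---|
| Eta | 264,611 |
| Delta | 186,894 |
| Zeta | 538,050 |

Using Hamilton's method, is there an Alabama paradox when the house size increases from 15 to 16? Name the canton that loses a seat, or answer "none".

none

At 15 seats: Eta 4, Delta 3, Zeta 8.
At 16 seats: Eta 4, Delta 3, Zeta 9.
No canton's allocation decreased.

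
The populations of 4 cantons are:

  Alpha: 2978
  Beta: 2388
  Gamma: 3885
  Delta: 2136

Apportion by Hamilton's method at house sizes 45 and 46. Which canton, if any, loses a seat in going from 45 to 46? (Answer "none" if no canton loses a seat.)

At 45 seats: Alpha 12, Beta 9, Gamma 15, Delta 9.
At 46 seats: Alpha 12, Beta 10, Gamma 16, Delta 8.
Delta drops from 9 to 8.

Delta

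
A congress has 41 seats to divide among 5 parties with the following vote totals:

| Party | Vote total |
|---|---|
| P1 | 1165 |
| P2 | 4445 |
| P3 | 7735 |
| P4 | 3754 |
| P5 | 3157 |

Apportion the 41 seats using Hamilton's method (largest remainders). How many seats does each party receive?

P1: 2; P2: 9; P3: 16; P4: 8; P5: 6

Total 20256; standard divisor 20256/41 ≈ 494.049.
Standard quotas: P1 2.3581, P2 8.9971, P3 15.6563, P4 7.5984, P5 6.3901.
Lower quotas: P1 2, P2 8, P3 15, P4 7, P5 6 (sum 38, leaving 3 seats).
Remainders in descending order: P2 0.9971, P3 0.6563, P4 0.5984, P5 0.3901, P1 0.3581.
The surplus seats go to P2, P3, P4.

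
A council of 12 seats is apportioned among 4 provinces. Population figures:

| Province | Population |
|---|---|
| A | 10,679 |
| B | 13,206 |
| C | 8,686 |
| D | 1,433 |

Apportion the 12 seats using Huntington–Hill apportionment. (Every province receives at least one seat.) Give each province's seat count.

With divisor 3018: modified quotas A 3.538, B 4.376, C 2.878, D 0.475.
Geometric-mean thresholds: A √(3·4)=3.464, B √(4·5)=4.472, C √(2·3)=2.449, D (min 1).
Each quota rounded against its threshold gives A 4, B 4, C 3, D 1 (total 12).

A 4, B 4, C 3, D 1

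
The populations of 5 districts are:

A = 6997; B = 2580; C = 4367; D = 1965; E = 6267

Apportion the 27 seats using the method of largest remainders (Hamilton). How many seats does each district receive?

A 9, B 3, C 5, D 2, E 8

Total 22176; standard divisor 22176/27 ≈ 821.333.
Standard quotas: A 8.5191, B 3.1412, C 5.3170, D 2.3925, E 7.6303.
Lower quotas: A 8, B 3, C 5, D 2, E 7 (sum 25, leaving 2 seats).
Remainders in descending order: E 0.6303, A 0.5191, D 0.3925, C 0.3170, B 0.1412.
Largest remainders: E, A receive the extra seats.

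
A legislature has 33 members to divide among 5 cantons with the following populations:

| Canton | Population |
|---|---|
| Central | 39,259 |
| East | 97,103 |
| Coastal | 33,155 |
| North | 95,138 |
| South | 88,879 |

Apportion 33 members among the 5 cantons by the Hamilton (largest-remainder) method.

Central 4, East 9, Coastal 3, North 9, South 8

The standard divisor is 353534/33 ≈ 10713.152.
Standard quotas: Central 3.6646, East 9.0639, Coastal 3.0948, North 8.8805, South 8.2963.
Lower quotas: Central 3, East 9, Coastal 3, North 8, South 8 (sum 31, leaving 2 seats).
Remainders in descending order: North 0.8805, Central 0.6646, South 0.2963, Coastal 0.0948, East 0.0639.
The surplus seats go to North, Central.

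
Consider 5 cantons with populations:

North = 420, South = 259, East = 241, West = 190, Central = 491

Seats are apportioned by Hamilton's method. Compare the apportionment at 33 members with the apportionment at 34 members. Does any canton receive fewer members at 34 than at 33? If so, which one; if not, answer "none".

none

At 33 seats: North 9, South 5, East 5, West 4, Central 10.
At 34 seats: North 9, South 6, East 5, West 4, Central 10.
No canton's allocation decreased.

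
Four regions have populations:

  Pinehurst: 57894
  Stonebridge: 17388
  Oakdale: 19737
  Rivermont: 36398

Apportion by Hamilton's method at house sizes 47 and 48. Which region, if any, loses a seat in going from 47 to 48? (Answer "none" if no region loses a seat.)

At 47 seats: Pinehurst 21, Stonebridge 6, Oakdale 7, Rivermont 13.
At 48 seats: Pinehurst 21, Stonebridge 7, Oakdale 7, Rivermont 13.
No region's allocation decreased.

none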